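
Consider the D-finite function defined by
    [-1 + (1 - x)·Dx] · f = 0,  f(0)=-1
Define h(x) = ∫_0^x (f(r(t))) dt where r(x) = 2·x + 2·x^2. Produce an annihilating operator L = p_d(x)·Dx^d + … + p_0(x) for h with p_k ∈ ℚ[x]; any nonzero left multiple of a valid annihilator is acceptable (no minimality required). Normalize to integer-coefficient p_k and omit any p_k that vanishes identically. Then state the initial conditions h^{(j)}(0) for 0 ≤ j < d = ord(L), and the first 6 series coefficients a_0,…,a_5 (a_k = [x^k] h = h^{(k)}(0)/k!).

L = (2 + 4·x)·Dx + (-1 + 2·x + 2·x^2)·Dx^2  (order 2).
h: a_k = 0, -1, -1, -2, -4, -44/5, …
ICs: h(0) = 0, h′(0) = -1.

f: a_k = -1, -1, -1, -1, -1, -1, …
Change of var in L_f (x↦r) gives L₀.
∫: right-multiply L₀ by Dx.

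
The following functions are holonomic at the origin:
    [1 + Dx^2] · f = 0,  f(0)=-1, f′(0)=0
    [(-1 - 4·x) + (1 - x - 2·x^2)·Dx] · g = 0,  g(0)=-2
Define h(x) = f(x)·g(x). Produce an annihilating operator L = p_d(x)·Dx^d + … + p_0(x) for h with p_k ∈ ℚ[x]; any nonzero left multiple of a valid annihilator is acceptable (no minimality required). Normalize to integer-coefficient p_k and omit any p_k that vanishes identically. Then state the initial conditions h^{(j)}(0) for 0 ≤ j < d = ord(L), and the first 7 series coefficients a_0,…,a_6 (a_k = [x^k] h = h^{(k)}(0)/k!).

L = (3 + x + 2·x^2) + (2 + 8·x)·Dx + (-1 + x + 2·x^2)·Dx^2  (order 2).
h: a_k = 2, 2, 5, 9, 229/12, 445/12, 27089/360, …
ICs: h(0) = 2, h′(0) = 2.

f: a_k = -1, 0, 1/2, 0, -1/24, 0, 1/720, …
g: a_k = -2, -2, -6, -10, -22, -42, -86, …
Product ⇒ symmetric product L₀, ord ≤ 2.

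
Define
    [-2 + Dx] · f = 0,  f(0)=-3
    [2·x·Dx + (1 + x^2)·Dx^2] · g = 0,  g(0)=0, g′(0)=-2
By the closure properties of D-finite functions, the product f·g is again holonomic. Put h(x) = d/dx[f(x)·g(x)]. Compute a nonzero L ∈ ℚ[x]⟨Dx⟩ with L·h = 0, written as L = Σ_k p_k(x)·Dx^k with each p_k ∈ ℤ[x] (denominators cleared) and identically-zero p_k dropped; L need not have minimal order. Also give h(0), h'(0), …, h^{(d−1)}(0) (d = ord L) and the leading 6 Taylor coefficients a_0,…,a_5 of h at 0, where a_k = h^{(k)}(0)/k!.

L = (2 - 8·x + 14·x^2 - 8·x^3 + 4·x^4) + (-3 + 6·x - 11·x^2 + 6·x^3 - 4·x^4)·Dx + (1 - x + 2·x^2 - x^3 + x^4)·Dx^2  (order 2).
h: a_k = 6, 24, 30, 16, 6, 8, …
ICs: h(0) = 6, h′(0) = 24.

f: a_k = -3, -6, -6, -4, -2, -4/5, …
g: a_k = 0, -2, 0, 2/3, 0, -2/5, …
f·g: L₀ = L_f ⊗_s L_g, ord ≤ 1·2.
Differentiate: ansatz ord ≤ ord L₀ ⇒ L.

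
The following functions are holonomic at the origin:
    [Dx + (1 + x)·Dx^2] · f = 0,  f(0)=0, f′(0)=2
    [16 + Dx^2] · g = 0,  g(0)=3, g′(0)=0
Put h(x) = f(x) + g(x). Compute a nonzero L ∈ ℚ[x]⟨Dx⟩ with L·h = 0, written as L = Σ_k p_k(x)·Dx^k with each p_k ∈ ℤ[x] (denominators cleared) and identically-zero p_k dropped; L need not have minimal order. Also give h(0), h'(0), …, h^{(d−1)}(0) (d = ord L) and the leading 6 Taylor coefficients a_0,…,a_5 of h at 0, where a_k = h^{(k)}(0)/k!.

f: a_k = 0, 2, -1, 2/3, -1/2, 2/5, …
g: a_k = 3, 0, -24, 0, 32, 0, …
L₀ := lclm(L_f,L_g); ord L₀ ≤ 2+2.
L = (176 + 256·x + 128·x^2)·Dx + (144 + 400·x + 384·x^2 + 128·x^3)·Dx^2 + (11 + 16·x + 8·x^2)·Dx^3 + (9 + 25·x + 24·x^2 + 8·x^3)·Dx^4  (order 4).
h: a_k = 3, 2, -25, 2/3, 63/2, 2/5, …
ICs: h(0) = 3, h′(0) = 2, h′′(0) = -50, h′′′(0) = 4.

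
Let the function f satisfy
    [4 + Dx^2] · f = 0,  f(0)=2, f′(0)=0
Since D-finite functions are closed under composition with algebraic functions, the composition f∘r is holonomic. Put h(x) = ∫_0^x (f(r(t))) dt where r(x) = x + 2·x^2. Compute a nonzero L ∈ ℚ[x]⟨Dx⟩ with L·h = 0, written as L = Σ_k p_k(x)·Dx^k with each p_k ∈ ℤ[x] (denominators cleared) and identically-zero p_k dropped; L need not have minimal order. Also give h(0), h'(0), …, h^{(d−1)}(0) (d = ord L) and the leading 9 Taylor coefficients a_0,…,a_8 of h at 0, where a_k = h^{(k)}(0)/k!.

L = (4 + 48·x + 192·x^2 + 256·x^3)·Dx - 4·Dx^2 + (1 + 4·x)·Dx^3  (order 3).
h: a_k = 0, 2, 0, -4/3, -4, -44/15, 16/9, 1432/315, 76/15, …
ICs: h(0) = 0, h′(0) = 2, h′′(0) = 0.

f: a_k = 2, 0, -4, 0, 4/3, 0, -8/45, 0, 4/315, …
h₀=f(r): pull back L_f along r ⇒ L₀.
∫: right-multiply L₀ by Dx.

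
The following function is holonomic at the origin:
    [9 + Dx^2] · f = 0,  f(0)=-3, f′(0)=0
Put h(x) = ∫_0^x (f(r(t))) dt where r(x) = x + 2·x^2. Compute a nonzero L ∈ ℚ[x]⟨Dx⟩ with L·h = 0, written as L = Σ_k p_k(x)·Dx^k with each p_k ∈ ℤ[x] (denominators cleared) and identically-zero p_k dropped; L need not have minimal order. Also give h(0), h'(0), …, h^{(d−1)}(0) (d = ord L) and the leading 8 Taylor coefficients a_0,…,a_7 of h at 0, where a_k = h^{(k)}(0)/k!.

f: a_k = -3, 0, 27/2, 0, -81/8, 0, 243/80, 0, …
f∘r: x↦r, Dx↦Dx/r' in L_f ⇒ L₀.
h=∫h₀ ⇒ L = L₀·Dx.
L = (9 + 108·x + 432·x^2 + 576·x^3)·Dx - 4·Dx^2 + (1 + 4·x)·Dx^3  (order 3).
h: a_k = 0, -3, 0, 9/2, 27/2, 351/40, -27/2, -19197/560, …
ICs: h(0) = 0, h′(0) = -3, h′′(0) = 0.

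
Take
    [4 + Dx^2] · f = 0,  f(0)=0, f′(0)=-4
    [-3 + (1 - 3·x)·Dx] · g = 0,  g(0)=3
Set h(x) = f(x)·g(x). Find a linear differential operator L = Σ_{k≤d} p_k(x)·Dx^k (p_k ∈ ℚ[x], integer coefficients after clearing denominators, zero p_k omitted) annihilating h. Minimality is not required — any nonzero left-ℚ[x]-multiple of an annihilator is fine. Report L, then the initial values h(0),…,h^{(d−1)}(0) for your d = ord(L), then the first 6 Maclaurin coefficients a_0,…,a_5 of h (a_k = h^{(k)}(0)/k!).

L = (-4 + 12·x) + 6·Dx + (-1 + 3·x)·Dx^2  (order 2).
h: a_k = 0, -12, -36, -100, -300, -4508/5, …
ICs: h(0) = 0, h′(0) = -12.

f: a_k = 0, -4, 0, 8/3, 0, -8/15, …
g: a_k = 3, 9, 27, 81, 243, 729, …
L₀ := L_f ⊗_s L_g (sym. prod.), ord ≤ 2.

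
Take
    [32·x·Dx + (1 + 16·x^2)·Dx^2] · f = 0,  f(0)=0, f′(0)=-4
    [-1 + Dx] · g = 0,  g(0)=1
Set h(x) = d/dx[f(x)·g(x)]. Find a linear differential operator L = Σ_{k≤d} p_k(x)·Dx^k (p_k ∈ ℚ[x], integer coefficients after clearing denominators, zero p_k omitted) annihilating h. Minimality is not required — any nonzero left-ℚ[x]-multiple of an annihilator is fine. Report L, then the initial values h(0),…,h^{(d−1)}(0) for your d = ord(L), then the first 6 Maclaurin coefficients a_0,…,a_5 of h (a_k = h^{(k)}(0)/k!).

L = (-31 - 64·x + 1568·x^2 - 1024·x^3 + 256·x^4) + (30 + 96·x - 1600·x^2 + 1536·x^3 - 512·x^4)·Dx + (1 - 32·x + 32·x^2 - 512·x^3 + 256·x^4)·Dx^2  (order 2).
h: a_k = -4, -8, 58, 248/3, -1943/2, -3623/3, …
ICs: h(0) = -4, h′(0) = -8.

f: a_k = 0, -4, 0, 64/3, 0, -1024/5, …
g: a_k = 1, 1, 1/2, 1/6, 1/24, 1/120, …
Sym-product of L_f,L_g gives L₀ (≤ ord 2).
h=h₀': d/dx-closure on L₀ ⇒ L.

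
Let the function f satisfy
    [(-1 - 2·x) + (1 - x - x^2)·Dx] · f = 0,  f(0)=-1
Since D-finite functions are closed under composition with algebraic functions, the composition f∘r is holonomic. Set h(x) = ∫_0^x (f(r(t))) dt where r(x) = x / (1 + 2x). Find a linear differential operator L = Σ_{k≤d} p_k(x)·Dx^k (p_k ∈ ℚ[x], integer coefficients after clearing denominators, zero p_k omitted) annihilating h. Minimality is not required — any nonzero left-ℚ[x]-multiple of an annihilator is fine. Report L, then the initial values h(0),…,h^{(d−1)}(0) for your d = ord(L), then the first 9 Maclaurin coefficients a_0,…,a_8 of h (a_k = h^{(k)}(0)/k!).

f: a_k = -1, -1, -2, -3, -5, -8, -13, -21, -34, …
h₀=f(r): pull back L_f along r ⇒ L₀.
∫: right-multiply L₀ by Dx.
L = (-1 - 4·x)·Dx + (1 + 5·x + 7·x^2 + 2·x^3)·Dx^2  (order 2).
h: a_k = 0, -1, -1/2, 0, 1/4, -3/5, 4/3, -3, 55/8, …
ICs: h(0) = 0, h′(0) = -1.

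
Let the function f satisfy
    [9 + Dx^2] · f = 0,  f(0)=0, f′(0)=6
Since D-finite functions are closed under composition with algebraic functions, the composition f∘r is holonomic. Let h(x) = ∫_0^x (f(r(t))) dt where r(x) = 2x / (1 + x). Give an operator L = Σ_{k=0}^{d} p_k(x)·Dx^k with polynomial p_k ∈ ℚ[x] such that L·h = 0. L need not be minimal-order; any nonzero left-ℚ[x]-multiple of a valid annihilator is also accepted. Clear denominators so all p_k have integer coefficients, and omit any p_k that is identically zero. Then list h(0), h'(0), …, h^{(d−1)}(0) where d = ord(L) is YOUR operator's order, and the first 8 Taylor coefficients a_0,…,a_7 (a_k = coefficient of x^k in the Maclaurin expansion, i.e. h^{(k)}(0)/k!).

L = 36·Dx + (2 + 6·x + 6·x^2 + 2·x^3)·Dx^2 + (1 + 4·x + 6·x^2 + 4·x^3 + x^4)·Dx^3  (order 3).
h: a_k = 0, 0, 6, -4, -15, 204/5, -242/5, 60/7, …
ICs: h(0) = 0, h′(0) = 0, h′′(0) = 12.

f: a_k = 0, 6, 0, -9, 0, 81/20, 0, -243/280, …
Change of var in L_f (x↦r) gives L₀.
∫: right-multiply L₀ by Dx.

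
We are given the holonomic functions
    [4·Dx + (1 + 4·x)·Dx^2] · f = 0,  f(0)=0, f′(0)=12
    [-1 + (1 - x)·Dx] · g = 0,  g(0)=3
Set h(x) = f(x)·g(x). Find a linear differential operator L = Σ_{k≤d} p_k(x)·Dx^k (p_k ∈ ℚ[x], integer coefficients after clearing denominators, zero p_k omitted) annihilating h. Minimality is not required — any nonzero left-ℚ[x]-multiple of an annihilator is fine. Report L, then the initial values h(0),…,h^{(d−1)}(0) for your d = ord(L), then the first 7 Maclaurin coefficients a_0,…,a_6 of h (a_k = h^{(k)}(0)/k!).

L = 4 + (-2 + 12·x)·Dx + (-1 - 3·x + 4·x^2)·Dx^2  (order 2).
h: a_k = 0, 36, -36, 156, -420, 7116/5, -23604/5, …
ICs: h(0) = 0, h′(0) = 36.

f: a_k = 0, 12, -24, 64, -192, 3072/5, -2048, …
g: a_k = 3, 3, 3, 3, 3, 3, 3, …
Sym-product of L_f,L_g gives L₀ (≤ ord 2).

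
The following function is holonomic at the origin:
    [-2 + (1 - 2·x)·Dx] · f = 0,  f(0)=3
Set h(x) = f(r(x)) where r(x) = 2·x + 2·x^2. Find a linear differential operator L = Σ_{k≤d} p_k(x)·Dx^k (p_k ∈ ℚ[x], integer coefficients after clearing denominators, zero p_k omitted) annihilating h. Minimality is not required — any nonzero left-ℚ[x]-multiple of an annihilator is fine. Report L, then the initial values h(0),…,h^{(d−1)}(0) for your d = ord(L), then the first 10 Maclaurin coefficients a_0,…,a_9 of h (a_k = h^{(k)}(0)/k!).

L = (4 + 8·x) + (-1 + 4·x + 4·x^2)·Dx  (order 1).
h: a_k = 3, 12, 60, 288, 1392, 6720, 32448, 156672, 756480, 3652608, …
ICs: h(0) = 3.

f: a_k = 3, 6, 12, 24, 48, 96, 192, 384, 768, 1536, …
L₀ from L_f via x↦r, Dx↦r'^{-1}Dx.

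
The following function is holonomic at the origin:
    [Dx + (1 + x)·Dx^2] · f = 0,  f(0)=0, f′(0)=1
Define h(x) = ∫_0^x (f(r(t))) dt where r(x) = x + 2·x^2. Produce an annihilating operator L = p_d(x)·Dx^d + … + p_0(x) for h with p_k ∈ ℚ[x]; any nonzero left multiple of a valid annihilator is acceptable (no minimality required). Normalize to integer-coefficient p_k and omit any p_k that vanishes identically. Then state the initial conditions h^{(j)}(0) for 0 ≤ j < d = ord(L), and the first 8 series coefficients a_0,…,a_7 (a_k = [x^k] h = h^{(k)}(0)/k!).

L = (-3 + 4·x + 8·x^2)·Dx^2 + (1 + 5·x + 6·x^2 + 8·x^3)·Dx^3  (order 3).
h: a_k = 0, 0, 1/2, 1/2, -5/12, -1/20, 11/30, -3/14, …
ICs: h(0) = 0, h′(0) = 0, h′′(0) = 1.

f: a_k = 0, 1, -1/2, 1/3, -1/4, 1/5, -1/6, 1/7, …
Substitute x→r, Dx→(1/r')Dx; clear ⇒ L₀.
h=∫h₀ ⇒ L = L₀·Dx.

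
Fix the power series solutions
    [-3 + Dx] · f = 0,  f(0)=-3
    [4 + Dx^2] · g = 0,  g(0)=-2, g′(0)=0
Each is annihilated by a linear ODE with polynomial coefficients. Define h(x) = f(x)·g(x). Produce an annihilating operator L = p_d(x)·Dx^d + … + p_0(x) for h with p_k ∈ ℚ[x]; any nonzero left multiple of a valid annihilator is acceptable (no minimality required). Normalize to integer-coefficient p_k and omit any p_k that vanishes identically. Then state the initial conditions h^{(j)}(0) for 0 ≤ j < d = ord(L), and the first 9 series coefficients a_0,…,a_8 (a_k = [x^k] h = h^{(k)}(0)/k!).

f: a_k = -3, -9, -27/2, -27/2, -81/8, -243/40, -243/80, -729/560, -2187/4480, …
g: a_k = -2, 0, 4, 0, -4/3, 0, 8/45, 0, -4/315, …
f·g: L₀ = L_f ⊗_s L_g, ord ≤ 1·2.
L = 13 - 6·Dx + Dx^2  (order 2).
h: a_k = 6, 18, 15, -9, -119/4, -597/20, -407/24, -1483/280, -239/6720, …
ICs: h(0) = 6, h′(0) = 18.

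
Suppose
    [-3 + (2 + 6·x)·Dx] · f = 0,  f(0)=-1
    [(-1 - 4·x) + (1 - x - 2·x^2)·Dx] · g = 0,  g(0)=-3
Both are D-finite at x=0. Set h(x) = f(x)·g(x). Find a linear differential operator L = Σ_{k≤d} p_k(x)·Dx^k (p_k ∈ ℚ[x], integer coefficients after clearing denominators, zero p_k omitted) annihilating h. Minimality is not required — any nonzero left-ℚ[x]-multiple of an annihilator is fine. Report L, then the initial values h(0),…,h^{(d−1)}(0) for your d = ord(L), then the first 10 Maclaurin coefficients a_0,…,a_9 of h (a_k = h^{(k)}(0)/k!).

L = (5 + 11·x + 18·x^2) + (-2 - 4·x + 10·x^2 + 12·x^3)·Dx  (order 1).
h: a_k = 3, 15/2, 81/8, 483/16, 5241/128, 31041/256, 162093/1024, 1037355/2048, 18527625/32768, 145666005/65536, …
ICs: h(0) = 3.

f: a_k = -1, -3/2, 9/8, -27/16, 405/128, -1701/256, 15309/1024, -72171/2048, 2814669/32768, -14073345/65536, …
g: a_k = -3, -3, -9, -15, -33, -63, -129, -255, -513, -1023, …
L₀ := L_f ⊗_s L_g (sym. prod.), ord ≤ 1.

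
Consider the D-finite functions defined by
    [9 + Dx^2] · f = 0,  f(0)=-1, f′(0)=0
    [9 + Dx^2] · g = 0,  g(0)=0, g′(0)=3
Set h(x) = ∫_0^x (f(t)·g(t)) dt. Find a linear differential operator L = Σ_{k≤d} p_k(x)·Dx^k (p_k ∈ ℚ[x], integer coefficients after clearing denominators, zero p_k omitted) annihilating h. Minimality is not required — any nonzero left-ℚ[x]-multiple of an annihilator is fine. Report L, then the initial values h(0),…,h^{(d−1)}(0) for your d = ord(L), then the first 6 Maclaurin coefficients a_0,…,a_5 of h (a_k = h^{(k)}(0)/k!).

f: a_k = -1, 0, 9/2, 0, -27/8, 0, …
g: a_k = 0, 3, 0, -9/2, 0, 81/40, …
L₀ := L_f ⊗_s L_g (sym. prod.), ord ≤ 4.
Integrate: L := L₀·Dx.
L = 36·Dx^2 + Dx^4  (order 4).
h: a_k = 0, 0, -3/2, 0, 9/2, 0, …
ICs: h(0) = 0, h′(0) = 0, h′′(0) = -3, h′′′(0) = 0.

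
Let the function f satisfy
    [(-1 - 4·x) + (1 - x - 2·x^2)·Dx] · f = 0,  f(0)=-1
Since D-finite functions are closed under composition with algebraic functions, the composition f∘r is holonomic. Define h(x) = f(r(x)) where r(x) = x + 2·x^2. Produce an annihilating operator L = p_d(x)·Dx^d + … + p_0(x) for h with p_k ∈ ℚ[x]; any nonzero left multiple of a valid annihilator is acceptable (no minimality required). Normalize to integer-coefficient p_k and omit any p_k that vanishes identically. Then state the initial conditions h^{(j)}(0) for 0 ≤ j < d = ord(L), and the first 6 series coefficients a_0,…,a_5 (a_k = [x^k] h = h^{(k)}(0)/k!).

f: a_k = -1, -1, -3, -5, -11, -21, …
L₀ from L_f via x↦r, Dx↦r'^{-1}Dx.
L = (1 + 8·x + 24·x^2 + 32·x^3) + (-1 + x + 4·x^2 + 8·x^3 + 8·x^4)·Dx  (order 1).
h: a_k = -1, -1, -5, -17, -53, -169, …
ICs: h(0) = -1.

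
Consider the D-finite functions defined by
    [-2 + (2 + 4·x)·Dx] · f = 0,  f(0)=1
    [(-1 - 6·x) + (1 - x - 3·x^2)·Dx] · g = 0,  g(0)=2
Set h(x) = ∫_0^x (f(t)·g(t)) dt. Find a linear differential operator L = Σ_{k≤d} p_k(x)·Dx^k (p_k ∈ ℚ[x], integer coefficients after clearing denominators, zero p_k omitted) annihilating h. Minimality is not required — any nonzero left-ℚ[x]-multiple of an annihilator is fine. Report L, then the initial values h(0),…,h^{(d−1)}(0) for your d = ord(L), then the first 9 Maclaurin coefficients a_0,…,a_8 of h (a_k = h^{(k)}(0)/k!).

f: a_k = 1, 1, -1/2, 1/2, -5/8, 7/8, -21/16, 33/16, -429/128, …
g: a_k = 2, 2, 8, 14, 38, 80, 194, 434, 1016, …
Sym-product of L_f,L_g gives L₀ (≤ ord 1).
h=∫h₀ ⇒ L = L₀·Dx.
L = (2 + 7·x + 9·x^2)·Dx + (-1 - x + 5·x^2 + 6·x^3)·Dx^2  (order 2).
h: a_k = 0, 2, 2, 3, 11/2, 191/20, 77/4, 2049/56, 2427/32, …
ICs: h(0) = 0, h′(0) = 2.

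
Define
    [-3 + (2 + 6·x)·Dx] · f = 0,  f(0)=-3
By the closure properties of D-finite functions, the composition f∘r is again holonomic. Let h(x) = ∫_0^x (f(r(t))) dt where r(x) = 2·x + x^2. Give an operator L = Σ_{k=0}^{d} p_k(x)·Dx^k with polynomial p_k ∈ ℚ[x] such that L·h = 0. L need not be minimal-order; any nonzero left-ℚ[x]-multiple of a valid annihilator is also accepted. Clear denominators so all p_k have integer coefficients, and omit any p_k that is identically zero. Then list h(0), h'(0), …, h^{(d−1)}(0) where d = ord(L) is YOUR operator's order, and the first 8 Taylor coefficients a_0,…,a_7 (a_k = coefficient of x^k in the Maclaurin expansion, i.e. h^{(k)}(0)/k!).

L = (-3 - 3·x)·Dx + (1 + 6·x + 3·x^2)·Dx^2  (order 2).
h: a_k = 0, -3, -9/2, 3, -27/4, 189/10, -243/4, 2997/14, …
ICs: h(0) = 0, h′(0) = -3.

f: a_k = -3, -9/2, 27/8, -81/16, 1215/128, -5103/256, 45927/1024, -216513/2048, …
h₀=f(r): pull back L_f along r ⇒ L₀.
h=∫₀ˣh₀: take L = L₀·Dx.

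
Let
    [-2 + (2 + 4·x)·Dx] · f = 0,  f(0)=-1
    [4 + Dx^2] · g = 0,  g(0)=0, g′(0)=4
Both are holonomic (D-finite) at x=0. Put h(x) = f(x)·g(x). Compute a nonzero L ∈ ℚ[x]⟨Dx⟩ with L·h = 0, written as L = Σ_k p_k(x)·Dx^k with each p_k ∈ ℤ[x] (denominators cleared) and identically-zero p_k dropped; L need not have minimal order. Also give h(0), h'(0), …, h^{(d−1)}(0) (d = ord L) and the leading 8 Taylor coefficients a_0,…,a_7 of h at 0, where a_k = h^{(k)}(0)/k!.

f: a_k = -1, -1, 1/2, -1/2, 5/8, -7/8, 21/16, -33/16, …
g: a_k = 0, 4, 0, -8/3, 0, 8/15, 0, -16/315, …
Sym-product of L_f,L_g gives L₀ (≤ ord 2).
L = (7 + 16·x + 16·x^2) + (-2 - 4·x)·Dx + (1 + 4·x + 4·x^2)·Dx^2  (order 2).
h: a_k = 0, -4, -4, 14/3, 2/3, 19/30, -27/10, 983/252, …
ICs: h(0) = 0, h′(0) = -4.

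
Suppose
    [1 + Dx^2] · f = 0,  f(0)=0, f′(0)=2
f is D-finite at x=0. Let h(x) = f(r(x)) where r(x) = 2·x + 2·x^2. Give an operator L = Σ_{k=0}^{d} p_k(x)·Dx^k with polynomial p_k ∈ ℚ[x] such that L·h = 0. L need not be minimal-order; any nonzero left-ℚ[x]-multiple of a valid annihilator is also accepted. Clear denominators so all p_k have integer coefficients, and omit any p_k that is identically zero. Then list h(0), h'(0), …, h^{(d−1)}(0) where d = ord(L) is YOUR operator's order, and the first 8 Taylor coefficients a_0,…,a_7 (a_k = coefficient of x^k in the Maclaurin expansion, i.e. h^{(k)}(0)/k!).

f: a_k = 0, 2, 0, -1/3, 0, 1/60, 0, -1/2520, …
h₀=f(r): pull back L_f along r ⇒ L₀.
L = (4 + 24·x + 48·x^2 + 32·x^3) - 2·Dx + (1 + 2·x)·Dx^2  (order 2).
h: a_k = 0, 4, 4, -8/3, -8, -112/15, 0, 1664/315, …
ICs: h(0) = 0, h′(0) = 4.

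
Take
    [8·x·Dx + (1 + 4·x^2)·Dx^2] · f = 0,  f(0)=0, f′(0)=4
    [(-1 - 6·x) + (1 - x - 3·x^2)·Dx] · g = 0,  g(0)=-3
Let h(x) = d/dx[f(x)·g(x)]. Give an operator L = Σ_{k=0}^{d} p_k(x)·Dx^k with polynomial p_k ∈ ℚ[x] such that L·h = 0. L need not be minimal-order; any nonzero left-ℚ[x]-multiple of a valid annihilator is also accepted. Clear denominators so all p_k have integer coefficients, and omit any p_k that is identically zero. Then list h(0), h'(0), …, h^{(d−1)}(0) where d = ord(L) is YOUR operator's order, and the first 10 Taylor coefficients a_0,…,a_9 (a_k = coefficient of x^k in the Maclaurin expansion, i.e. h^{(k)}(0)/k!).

L = (22 + 1032·x^2 + 1152·x^3 + 5184·x^4) + (13 + 86·x + 132·x^2 + 600·x^3 + 1152·x^4 + 3456·x^5)·Dx + (-3 - x - 35·x^2 + 44·x^3 + 16·x^4 + 192·x^5 + 432·x^6)·Dx^2  (order 2).
h: a_k = -12, -24, -96, -272, -1012, -12192/5, -31636/5, -594464/35, -1630464/35, -346360/3, …
ICs: h(0) = -12, h′(0) = -24.

f: a_k = 0, 4, 0, -16/3, 0, 64/5, 0, -256/7, 0, 1024/9, …
g: a_k = -3, -3, -12, -21, -57, -120, -291, -651, -1524, -3477, …
L₀ := L_f ⊗_s L_g (sym. prod.), ord ≤ 2.
Derive L from L₀ (diff closure).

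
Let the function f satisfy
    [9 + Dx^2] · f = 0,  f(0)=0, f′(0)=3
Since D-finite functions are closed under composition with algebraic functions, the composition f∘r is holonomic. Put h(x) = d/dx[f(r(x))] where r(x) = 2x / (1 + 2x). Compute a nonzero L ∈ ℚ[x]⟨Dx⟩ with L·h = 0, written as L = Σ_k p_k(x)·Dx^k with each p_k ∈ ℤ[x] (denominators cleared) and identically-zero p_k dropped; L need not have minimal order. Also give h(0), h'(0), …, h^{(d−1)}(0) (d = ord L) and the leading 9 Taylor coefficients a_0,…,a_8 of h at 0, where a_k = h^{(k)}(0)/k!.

f: a_k = 0, 3, 0, -9/2, 0, 81/40, 0, -243/560, 0, …
f∘r: x↦r, Dx↦Dx/r' in L_f ⇒ L₀.
h=h₀': d/dx-closure on L₀ ⇒ L.
L = (60 + 96·x + 96·x^2) + (12 + 72·x + 144·x^2 + 96·x^3)·Dx + (1 + 8·x + 24·x^2 + 32·x^3 + 16·x^4)·Dx^2  (order 2).
h: a_k = 6, -24, -36, 672, -3516, 12240, -154824/5, 242304/5, 1073196/35, …
ICs: h(0) = 6, h′(0) = -24.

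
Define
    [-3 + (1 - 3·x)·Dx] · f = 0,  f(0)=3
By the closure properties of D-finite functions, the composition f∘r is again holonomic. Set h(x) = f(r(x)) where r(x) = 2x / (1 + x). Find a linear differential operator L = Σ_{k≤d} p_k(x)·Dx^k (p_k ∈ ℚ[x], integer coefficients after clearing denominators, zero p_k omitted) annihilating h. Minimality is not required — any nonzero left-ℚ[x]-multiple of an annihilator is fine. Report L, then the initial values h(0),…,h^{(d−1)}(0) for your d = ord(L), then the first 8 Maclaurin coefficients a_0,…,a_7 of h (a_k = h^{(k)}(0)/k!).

f: a_k = 3, 9, 27, 81, 243, 729, 2187, 6561, …
h₀=f(r): pull back L_f along r ⇒ L₀.
L = 6 + (-1 + 4·x + 5·x^2)·Dx  (order 1).
h: a_k = 3, 18, 90, 450, 2250, 11250, 56250, 281250, …
ICs: h(0) = 3.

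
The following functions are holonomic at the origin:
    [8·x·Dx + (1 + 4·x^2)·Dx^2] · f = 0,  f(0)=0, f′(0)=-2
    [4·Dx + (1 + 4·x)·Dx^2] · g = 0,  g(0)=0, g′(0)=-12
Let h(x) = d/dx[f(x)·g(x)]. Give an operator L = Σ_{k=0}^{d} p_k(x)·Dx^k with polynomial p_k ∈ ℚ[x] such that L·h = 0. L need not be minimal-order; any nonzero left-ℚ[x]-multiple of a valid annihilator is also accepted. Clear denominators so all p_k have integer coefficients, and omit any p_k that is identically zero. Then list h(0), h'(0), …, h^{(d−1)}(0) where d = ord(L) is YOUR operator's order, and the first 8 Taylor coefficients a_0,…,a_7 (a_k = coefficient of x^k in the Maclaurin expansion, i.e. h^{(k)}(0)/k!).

f: a_k = 0, -2, 0, 8/3, 0, -32/5, 0, 128/7, …
g: a_k = 0, -12, 24, -64, 192, -3072/5, 2048, -49152/7, …
h₀=f·g: eliminate ⇒ L₀, order ≤ 2·2.
Derive L from L₀ (diff closure).
L = (96 + 640·x + 1408·x^2 + 7680·x^3 + 15360·x^4 + 26624·x^5 + 8192·x^7) + (24 + 320·x + 2656·x^2 + 9728·x^3 + 28160·x^4 + 47616·x^5 + 71680·x^6 + 6144·x^7 + 28672·x^8)·Dx + (12 + 104·x + 672·x^2 + 2976·x^3 + 8256·x^4 + 18048·x^5 + 24576·x^6 + 35328·x^7 + 6144·x^8 + 16384·x^9)·Dx^2 + (1 + 12·x + 68·x^2 + 256·x^3 + 696·x^4 + 1536·x^5 + 2688·x^6 + 3072·x^7 + 4224·x^8 + 1024·x^9 + 2048·x^10)·Dx^3  (order 3).
h: a_k = 0, 48, -144, 384, -1600, 34048/5, -130816/5, 503808/5, …
ICs: h(0) = 0, h′(0) = 48, h′′(0) = -288.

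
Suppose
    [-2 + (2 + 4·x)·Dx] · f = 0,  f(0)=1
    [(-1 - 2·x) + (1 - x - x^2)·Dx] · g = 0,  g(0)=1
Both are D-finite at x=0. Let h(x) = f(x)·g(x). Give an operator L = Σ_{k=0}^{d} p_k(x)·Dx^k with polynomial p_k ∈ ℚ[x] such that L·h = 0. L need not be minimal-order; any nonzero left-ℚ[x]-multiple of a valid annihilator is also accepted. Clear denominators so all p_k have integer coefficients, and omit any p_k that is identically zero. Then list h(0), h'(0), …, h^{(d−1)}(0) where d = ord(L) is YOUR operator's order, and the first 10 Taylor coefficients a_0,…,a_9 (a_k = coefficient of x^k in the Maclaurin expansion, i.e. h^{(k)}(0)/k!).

f: a_k = 1, 1, -1/2, 1/2, -5/8, 7/8, -21/16, 33/16, -429/128, 715/128, …
g: a_k = 1, 1, 2, 3, 5, 8, 13, 21, 34, 55, …
Sym-product of L_f,L_g gives L₀ (≤ ord 1).
L = (2 + 3·x + 3·x^2) + (-1 - x + 3·x^2 + 2·x^3)·Dx  (order 1).
h: a_k = 1, 2, 5/2, 5, 55/8, 51/4, 293/16, 265/8, 6155/128, 5555/64, …
ICs: h(0) = 1.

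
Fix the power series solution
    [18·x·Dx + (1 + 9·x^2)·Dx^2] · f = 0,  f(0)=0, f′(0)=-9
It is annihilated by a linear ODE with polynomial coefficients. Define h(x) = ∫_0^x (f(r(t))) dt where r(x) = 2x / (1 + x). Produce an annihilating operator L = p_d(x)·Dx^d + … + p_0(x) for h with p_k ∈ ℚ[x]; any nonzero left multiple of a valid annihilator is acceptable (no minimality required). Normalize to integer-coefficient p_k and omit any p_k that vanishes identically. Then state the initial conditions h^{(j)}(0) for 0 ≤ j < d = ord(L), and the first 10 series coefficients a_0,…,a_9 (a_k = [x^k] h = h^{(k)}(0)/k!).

f: a_k = 0, -9, 0, 27, 0, -729/5, 0, 6561/7, 0, -6561, …
h₀=f(r): pull back L_f along r ⇒ L₀.
Integrate: L := L₀·Dx.
L = (2 + 74·x)·Dx^2 + (1 + 2·x + 37·x^2)·Dx^3  (order 3).
h: a_k = 0, 0, -9, 6, 99/2, -126, -2823/5, 21186/7, 186237/28, -75670, …
ICs: h(0) = 0, h′(0) = 0, h′′(0) = -18.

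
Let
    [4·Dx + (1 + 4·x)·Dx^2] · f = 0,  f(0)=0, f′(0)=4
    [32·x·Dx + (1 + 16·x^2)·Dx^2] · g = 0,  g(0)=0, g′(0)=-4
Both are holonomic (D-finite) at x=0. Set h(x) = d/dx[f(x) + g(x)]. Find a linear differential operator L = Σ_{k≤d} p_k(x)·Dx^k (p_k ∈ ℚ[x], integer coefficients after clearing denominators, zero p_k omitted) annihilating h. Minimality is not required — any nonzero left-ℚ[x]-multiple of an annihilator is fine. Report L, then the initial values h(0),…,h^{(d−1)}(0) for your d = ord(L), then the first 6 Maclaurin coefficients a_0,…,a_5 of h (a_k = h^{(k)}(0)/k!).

f: a_k = 0, 4, -8, 64/3, -64, 1024/5, …
g: a_k = 0, -4, 0, 64/3, 0, -1024/5, …
Sum ⇒ L₀ = lclm(L_f,L_g) in ℚ(x)⟨Dx⟩.
h=h₀': d/dx-closure on L₀ ⇒ L.
L = (-32 - 384·x + 1536·x^2 + 2048·x^3) + (-16 - 64·x + 3072·x^3 + 4096·x^4)·Dx + (-1 + 4·x + 32·x^2 + 128·x^3 + 768·x^4 + 1024·x^5)·Dx^2  (order 2).
h: a_k = 0, -16, 128, -256, 0, -4096, …
ICs: h(0) = 0, h′(0) = -16.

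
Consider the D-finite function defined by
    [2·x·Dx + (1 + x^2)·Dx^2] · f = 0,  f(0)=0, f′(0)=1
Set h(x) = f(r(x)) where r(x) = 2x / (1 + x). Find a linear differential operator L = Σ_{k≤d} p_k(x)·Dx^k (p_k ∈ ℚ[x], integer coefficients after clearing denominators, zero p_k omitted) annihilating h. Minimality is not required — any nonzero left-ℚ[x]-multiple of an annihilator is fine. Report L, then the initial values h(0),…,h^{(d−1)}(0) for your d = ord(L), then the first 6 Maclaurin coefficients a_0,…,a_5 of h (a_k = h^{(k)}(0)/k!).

f: a_k = 0, 1, 0, -1/3, 0, 1/5, …
Change of var in L_f (x↦r) gives L₀.
L = (2 + 10·x)·Dx + (1 + 2·x + 5·x^2)·Dx^2  (order 2).
h: a_k = 0, 2, -2, -2/3, 6, -38/5, …
ICs: h(0) = 0, h′(0) = 2.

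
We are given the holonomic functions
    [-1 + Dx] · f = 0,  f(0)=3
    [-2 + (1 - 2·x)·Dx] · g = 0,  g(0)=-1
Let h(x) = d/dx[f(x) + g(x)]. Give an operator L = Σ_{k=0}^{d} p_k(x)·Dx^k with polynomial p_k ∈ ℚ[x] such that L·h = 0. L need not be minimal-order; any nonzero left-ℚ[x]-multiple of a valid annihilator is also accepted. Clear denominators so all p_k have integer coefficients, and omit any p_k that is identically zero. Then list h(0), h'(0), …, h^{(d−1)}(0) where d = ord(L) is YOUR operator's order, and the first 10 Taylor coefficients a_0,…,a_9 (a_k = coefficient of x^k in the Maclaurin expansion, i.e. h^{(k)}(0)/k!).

f: a_k = 3, 3, 3/2, 1/2, 1/8, 1/40, 1/240, 1/1680, 1/13440, 1/120960, …
g: a_k = -1, -2, -4, -8, -16, -32, -64, -128, -256, -512, …
f+g: L₀ = lclm(L_f,L_g), ord ≤ 1+1.
h=h₀': d/dx-closure on L₀ ⇒ L.
L = (20 + 8·x) + (-23 - 4·x + 4·x^2)·Dx + (3 - 4·x - 4·x^2)·Dx^2  (order 2).
h: a_k = 1, -5, -45/2, -127/2, -1279/8, -15359/40, -215039/240, -3440639/1680, -61931519/13440, -1238630399/120960, …
ICs: h(0) = 1, h′(0) = -5.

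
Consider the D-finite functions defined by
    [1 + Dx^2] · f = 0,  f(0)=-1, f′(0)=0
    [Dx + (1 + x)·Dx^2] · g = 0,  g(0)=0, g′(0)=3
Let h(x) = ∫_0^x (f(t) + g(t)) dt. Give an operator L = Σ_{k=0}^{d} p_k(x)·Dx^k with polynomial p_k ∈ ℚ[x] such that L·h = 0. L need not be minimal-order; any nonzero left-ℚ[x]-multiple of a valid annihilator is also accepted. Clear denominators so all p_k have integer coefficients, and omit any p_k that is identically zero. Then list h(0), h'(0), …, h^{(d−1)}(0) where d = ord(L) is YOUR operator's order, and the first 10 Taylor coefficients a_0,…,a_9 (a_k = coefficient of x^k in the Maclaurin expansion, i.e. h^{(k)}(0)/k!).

f: a_k = -1, 0, 1/2, 0, -1/24, 0, 1/720, 0, -1/40320, 0, …
g: a_k = 0, 3, -3/2, 1, -3/4, 3/5, -1/2, 3/7, -3/8, 1/3, …
Weyl lclm of L_f,L_g ⇒ L₀ (ord ≤ 4).
h=∫₀ˣh₀: take L = L₀·Dx.
L = (7 + 2·x + x^2)·Dx^2 + (3 + 5·x + 3·x^2 + x^3)·Dx^3 + (7 + 2·x + x^2)·Dx^4 + (3 + 5·x + 3·x^2 + x^3)·Dx^5  (order 5).
h: a_k = 0, -1, 3/2, -1/3, 1/4, -19/120, 1/10, -359/5040, 3/56, -15121/362880, …
ICs: h(0) = 0, h′(0) = -1, h′′(0) = 3, h′′′(0) = -2, h′′′′(0) = 6.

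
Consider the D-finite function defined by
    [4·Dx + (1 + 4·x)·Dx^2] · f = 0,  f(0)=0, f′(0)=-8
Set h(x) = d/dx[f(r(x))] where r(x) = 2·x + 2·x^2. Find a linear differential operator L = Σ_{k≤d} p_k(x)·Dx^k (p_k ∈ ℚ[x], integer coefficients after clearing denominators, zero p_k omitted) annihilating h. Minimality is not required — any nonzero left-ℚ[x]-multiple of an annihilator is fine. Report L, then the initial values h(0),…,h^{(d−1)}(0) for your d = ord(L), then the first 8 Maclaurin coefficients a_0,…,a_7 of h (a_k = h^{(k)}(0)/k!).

f: a_k = 0, -8, 16, -128/3, 128, -2048/5, 4096/3, -32768/7, …
h₀=f(r): pull back L_f along r ⇒ L₀.
Differentiate: ansatz ord ≤ ord L₀ ⇒ L.
L = (6 + 16·x + 16·x^2) + (1 + 10·x + 24·x^2 + 16·x^3)·Dx  (order 1).
h: a_k = -16, 96, -640, 4352, -29696, 202752, -1384448, 9453568, …
ICs: h(0) = -16.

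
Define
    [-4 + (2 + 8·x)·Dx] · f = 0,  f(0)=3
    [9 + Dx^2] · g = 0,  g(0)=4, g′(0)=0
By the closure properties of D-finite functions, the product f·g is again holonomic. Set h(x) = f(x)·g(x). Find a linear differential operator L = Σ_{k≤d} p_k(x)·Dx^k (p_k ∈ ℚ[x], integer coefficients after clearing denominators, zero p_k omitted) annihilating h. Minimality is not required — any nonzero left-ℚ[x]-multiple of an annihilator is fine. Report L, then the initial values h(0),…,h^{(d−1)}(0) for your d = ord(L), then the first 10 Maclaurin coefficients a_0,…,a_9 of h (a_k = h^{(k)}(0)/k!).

f: a_k = 3, 6, -6, 12, -30, 84, -252, 792, -2574, 8580, …
g: a_k = 4, 0, -18, 0, 27/2, 0, -81/20, 0, 729/1120, 0, …
Sym-product of L_f,L_g gives L₀ (≤ ord 2).
L = (21 + 72·x + 144·x^2) + (-4 - 16·x)·Dx + (1 + 8·x + 16·x^2)·Dx^2  (order 2).
h: a_k = 12, 24, -78, -60, 57/2, 201, -11223/20, 17937/10, -6875397/1120, 11845851/560, …
ICs: h(0) = 12, h′(0) = 24.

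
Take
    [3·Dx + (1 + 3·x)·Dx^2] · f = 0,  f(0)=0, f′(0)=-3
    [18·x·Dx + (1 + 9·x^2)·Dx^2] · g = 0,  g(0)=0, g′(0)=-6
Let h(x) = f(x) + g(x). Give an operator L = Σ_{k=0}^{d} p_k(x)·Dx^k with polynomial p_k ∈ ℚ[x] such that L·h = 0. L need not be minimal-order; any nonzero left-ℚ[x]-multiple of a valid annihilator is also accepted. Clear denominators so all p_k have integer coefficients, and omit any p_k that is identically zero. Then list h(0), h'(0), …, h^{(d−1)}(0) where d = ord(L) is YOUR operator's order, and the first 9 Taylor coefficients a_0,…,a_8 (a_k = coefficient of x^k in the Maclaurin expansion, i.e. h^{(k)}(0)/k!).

L = (-18 - 162·x + 486·x^2 + 486·x^3)·Dx + (-12 - 36·x + 972·x^3 + 972·x^4)·Dx^2 + (-1 + 3·x + 18·x^2 + 54·x^3 + 243·x^4 + 243·x^5)·Dx^3  (order 3).
h: a_k = 0, -9, 9/2, 9, 81/4, -729/5, 243/2, 2187/7, 6561/8, …
ICs: h(0) = 0, h′(0) = -9, h′′(0) = 9.

f: a_k = 0, -3, 9/2, -9, 81/4, -243/5, 243/2, -2187/7, 6561/8, …
g: a_k = 0, -6, 0, 18, 0, -486/5, 0, 4374/7, 0, …
Weyl lclm of L_f,L_g ⇒ L₀ (ord ≤ 4).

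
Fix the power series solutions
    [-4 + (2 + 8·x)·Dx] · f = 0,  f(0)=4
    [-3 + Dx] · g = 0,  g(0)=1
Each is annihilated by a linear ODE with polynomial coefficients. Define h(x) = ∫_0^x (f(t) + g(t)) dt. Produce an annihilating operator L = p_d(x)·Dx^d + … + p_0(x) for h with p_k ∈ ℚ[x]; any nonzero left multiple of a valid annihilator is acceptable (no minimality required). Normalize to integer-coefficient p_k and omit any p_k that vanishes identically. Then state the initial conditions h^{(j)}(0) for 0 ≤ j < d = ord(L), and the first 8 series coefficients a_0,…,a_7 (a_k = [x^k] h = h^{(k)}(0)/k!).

f: a_k = 4, 8, -8, 16, -40, 112, -336, 1056, …
g: a_k = 1, 3, 9/2, 9/2, 27/8, 81/40, 81/80, 243/560, …
f+g: L₀ = lclm(L_f,L_g), ord ≤ 1+1.
∫: right-multiply L₀ by Dx.
L = (30 + 72·x)·Dx + (-13 - 72·x - 144·x^2)·Dx^2 + (1 + 16·x + 48·x^2)·Dx^3  (order 3).
h: a_k = 0, 5, 11/2, -7/6, 41/8, -293/40, 4561/240, -26799/560, …
ICs: h(0) = 0, h′(0) = 5, h′′(0) = 11.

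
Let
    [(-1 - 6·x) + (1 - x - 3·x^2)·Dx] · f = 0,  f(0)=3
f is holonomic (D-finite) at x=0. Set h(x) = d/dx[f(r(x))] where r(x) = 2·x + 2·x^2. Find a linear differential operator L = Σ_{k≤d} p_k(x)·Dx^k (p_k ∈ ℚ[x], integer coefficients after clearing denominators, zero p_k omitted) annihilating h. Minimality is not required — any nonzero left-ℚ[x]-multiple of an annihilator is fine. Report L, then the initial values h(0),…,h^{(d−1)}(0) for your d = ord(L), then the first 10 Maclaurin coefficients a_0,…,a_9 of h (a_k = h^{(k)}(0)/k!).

L = (18 + 156·x + 804·x^2 + 2736·x^3 + 4968·x^4 + 4320·x^5 + 1440·x^6) + (-1 - 12·x + 6·x^2 + 268·x^3 + 900·x^4 + 1368·x^5 + 1008·x^6 + 288·x^7)·Dx  (order 1).
h: a_k = 6, 108, 792, 5856, 39960, 260784, 1659840, 10336896, 63386496, 383879040, …
ICs: h(0) = 6.

f: a_k = 3, 3, 12, 21, 57, 120, 291, 651, 1524, 3477, …
h₀=f(r): pull back L_f along r ⇒ L₀.
h=h₀': d/dx-closure on L₀ ⇒ L.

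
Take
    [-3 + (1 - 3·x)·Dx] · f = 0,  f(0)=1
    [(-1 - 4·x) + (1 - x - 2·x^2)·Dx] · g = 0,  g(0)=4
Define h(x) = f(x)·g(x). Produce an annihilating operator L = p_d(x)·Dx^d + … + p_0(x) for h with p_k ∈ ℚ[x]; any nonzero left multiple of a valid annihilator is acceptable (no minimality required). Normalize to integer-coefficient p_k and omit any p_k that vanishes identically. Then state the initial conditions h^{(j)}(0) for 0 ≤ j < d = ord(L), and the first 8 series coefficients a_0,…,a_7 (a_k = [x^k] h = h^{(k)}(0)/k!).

f: a_k = 1, 3, 9, 27, 81, 243, 729, 2187, …
g: a_k = 4, 4, 12, 20, 44, 84, 172, 340, …
L₀ := L_f ⊗_s L_g (sym. prod.), ord ≤ 1.
L = (-4 + 2·x + 18·x^2) + (1 - 4·x + x^2 + 6·x^3)·Dx  (order 1).
h: a_k = 4, 16, 60, 200, 644, 2016, 6220, 19000, …
ICs: h(0) = 4.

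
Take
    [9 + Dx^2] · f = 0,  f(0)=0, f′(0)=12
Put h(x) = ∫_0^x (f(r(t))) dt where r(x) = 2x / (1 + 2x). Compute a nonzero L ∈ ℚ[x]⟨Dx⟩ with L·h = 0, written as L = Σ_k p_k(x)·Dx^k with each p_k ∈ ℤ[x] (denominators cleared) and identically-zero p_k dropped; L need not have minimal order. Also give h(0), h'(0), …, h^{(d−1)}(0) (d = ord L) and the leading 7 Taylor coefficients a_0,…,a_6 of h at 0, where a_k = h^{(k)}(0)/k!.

f: a_k = 0, 12, 0, -18, 0, 81/10, 0, …
Substitute x→r, Dx→(1/r')Dx; clear ⇒ L₀.
h=∫h₀ ⇒ L = L₀·Dx.
L = 36·Dx + (4 + 24·x + 48·x^2 + 32·x^3)·Dx^2 + (1 + 8·x + 24·x^2 + 32·x^3 + 16·x^4)·Dx^3  (order 3).
h: a_k = 0, 0, 12, -16, -12, 672/5, -2344/5, …
ICs: h(0) = 0, h′(0) = 0, h′′(0) = 24.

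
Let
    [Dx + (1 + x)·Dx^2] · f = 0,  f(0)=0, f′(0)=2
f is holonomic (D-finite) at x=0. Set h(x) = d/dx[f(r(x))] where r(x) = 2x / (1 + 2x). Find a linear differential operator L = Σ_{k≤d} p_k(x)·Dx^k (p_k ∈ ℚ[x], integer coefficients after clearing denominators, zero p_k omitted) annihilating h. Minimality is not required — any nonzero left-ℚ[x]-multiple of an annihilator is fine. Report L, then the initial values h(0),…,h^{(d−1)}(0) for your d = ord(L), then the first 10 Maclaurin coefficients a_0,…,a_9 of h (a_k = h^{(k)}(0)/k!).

L = (6 + 16·x) + (1 + 6·x + 8·x^2)·Dx  (order 1).
h: a_k = 4, -24, 112, -480, 1984, -8064, 32512, -130560, 523264, -2095104, …
ICs: h(0) = 4.

f: a_k = 0, 2, -1, 2/3, -1/2, 2/5, -1/3, 2/7, -1/4, 2/9, …
L₀ from L_f via x↦r, Dx↦r'^{-1}Dx.
Differentiate: ansatz ord ≤ ord L₀ ⇒ L.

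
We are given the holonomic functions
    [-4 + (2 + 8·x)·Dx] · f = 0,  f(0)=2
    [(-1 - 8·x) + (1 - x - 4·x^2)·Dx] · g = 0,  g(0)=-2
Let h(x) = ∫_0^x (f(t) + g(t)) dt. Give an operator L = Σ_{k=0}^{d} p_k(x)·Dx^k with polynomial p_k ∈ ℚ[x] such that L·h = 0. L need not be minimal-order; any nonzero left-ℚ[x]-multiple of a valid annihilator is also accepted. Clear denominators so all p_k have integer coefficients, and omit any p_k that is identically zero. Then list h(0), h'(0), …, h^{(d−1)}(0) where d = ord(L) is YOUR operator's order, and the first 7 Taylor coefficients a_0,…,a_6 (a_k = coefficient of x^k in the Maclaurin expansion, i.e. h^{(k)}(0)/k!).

f: a_k = 2, 4, -4, 8, -20, 56, -168, …
g: a_k = -2, -2, -10, -18, -58, -130, -362, …
L₀ := lclm(L_f,L_g); ord L₀ ≤ 1+1.
h=∫₀ˣh₀: take L = L₀·Dx.
L = (24 + 156·x + 336·x^2 + 640·x^3)·Dx + (-14 - 96·x - 420·x^2 - 1184·x^3 - 1600·x^4)·Dx^2 + (-1 + 11·x + 90·x^2 + 24·x^3 - 544·x^4 - 640·x^5)·Dx^3  (order 3).
h: a_k = 0, 0, 1, -14/3, -5/2, -78/5, -37/3, …
ICs: h(0) = 0, h′(0) = 0, h′′(0) = 2.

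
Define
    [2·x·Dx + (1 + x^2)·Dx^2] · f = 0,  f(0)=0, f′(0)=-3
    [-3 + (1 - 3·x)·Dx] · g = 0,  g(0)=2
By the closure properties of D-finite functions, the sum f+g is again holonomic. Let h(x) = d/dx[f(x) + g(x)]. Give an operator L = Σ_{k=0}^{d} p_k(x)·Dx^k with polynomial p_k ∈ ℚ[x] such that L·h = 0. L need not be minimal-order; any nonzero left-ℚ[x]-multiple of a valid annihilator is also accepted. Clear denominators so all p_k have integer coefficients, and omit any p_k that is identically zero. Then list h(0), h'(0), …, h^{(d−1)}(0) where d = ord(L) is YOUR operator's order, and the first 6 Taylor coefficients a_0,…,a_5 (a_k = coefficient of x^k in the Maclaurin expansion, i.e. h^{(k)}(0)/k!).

L = (6 - 72·x - 18·x^2) + (-28 + 6·x - 60·x^2 - 18·x^3)·Dx + (3 - 8·x - 8·x^3 - 3·x^4)·Dx^2  (order 2).
h: a_k = 3, 36, 165, 648, 2427, 8748, …
ICs: h(0) = 3, h′(0) = 36.

f: a_k = 0, -3, 0, 1, 0, -3/5, …
g: a_k = 2, 6, 18, 54, 162, 486, …
Sum ⇒ L₀ = lclm(L_f,L_g) in ℚ(x)⟨Dx⟩.
h=h₀': d/dx-closure on L₀ ⇒ L.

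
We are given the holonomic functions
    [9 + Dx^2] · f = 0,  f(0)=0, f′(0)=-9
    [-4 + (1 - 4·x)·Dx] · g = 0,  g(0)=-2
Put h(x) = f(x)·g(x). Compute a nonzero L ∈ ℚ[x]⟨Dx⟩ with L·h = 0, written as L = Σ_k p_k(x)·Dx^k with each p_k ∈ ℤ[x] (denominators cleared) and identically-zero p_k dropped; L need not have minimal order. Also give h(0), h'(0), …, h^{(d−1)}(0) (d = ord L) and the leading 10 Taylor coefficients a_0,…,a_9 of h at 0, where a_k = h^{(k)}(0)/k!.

L = (-9 + 36·x) + 8·Dx + (-1 + 4·x)·Dx^2  (order 2).
h: a_k = 0, 18, 72, 261, 1044, 83763/20, 83763/5, 18762183/280, 18762183/70, 2401560153/2240, …
ICs: h(0) = 0, h′(0) = 18.

f: a_k = 0, -9, 0, 27/2, 0, -243/40, 0, 729/560, 0, -729/4480, …
g: a_k = -2, -8, -32, -128, -512, -2048, -8192, -32768, -131072, -524288, …
L₀ := L_f ⊗_s L_g (sym. prod.), ord ≤ 2.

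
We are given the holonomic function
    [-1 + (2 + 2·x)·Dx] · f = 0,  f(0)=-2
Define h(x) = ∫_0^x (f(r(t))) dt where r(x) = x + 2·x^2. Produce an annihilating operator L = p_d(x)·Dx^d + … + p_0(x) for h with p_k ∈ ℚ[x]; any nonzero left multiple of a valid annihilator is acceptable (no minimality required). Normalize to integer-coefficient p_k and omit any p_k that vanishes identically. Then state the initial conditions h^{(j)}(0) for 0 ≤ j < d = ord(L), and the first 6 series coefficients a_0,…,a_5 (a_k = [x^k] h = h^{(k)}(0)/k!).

f: a_k = -2, -1, 1/4, -1/8, 5/64, -7/128, …
L₀ from L_f via x↦r, Dx↦r'^{-1}Dx.
h=∫₀ˣh₀: take L = L₀·Dx.
L = (-1 - 4·x)·Dx + (2 + 2·x + 4·x^2)·Dx^2  (order 2).
h: a_k = 0, -2, -1/2, -7/12, 7/32, 21/320, …
ICs: h(0) = 0, h′(0) = -2.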